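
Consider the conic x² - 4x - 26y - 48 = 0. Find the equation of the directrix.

y = -17/2

Only x is squared. Complete the square in x: (x - 2)² = 26(y + 2).
Vertex (2, -2); 4p = 26 so p = 13/2. Opens up.
Directrix is the horizontal line y = k − p = -2 − (13/2) = -17/2.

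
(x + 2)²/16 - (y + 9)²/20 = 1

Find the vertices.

Center (-2, -9). The positive term is the x-term, so the transverse axis is horizontal; a² = 16, b² = 20.
a = 4. Vertices at (h ± a, k).

(-6, -9) and (2, -9)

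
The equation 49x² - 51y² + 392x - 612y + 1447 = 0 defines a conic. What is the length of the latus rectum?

102/7

49(x² + 8x) -51(y² + 12y) = -1447
Completing the square gives 49(x + 4)² -51(y + 6)² = -1447 + 784 - 1836 = -2499.
Divide through by -2499 to get (y + 6)²/49 - (x + 4)²/51 = 1.
Hyperbola, center (-4, -6), transverse axis vertical; a² = 49, b² = 51.
Latus rectum length = 2b²/a = 2·51/7 = 102/7.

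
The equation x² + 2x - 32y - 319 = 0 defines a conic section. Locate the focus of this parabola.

(-1, -2)

Only x is squared. Complete the square in x: (x + 1)² = 32(y + 10).
Vertex (-1, -10); 4p = 32 so p = 8. Opens up.
Focus is p units from the vertex along the axis: (h, k + p).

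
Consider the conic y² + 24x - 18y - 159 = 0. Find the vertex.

(10, 9)

Only y is squared. Complete the square in y: (y - 9)² = -24(x - 10).
Vertex (10, 9); 4p = -24 so p = -6. Opens left.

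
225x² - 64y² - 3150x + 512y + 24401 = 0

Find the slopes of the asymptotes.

15/8 and -15/8

Group: 225(x² - 14x) -64(y² - 8y) = -24401
Completing the square gives 225(x - 7)² -64(y - 4)² = -24401 + 11025 - 1024 = -14400.
Dividing both sides by -14400: (y - 4)²/225 - (x - 7)²/64 = 1
Hyperbola, center (7, 4), transverse axis vertical; a² = 225, b² = 64.
For a vertical hyperbola the asymptotes have slope ±a/b.
Here that is ±15/8.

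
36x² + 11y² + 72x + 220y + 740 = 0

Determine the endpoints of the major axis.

Group the x- and y-terms: 36(x² + 2x) + 11(y² + 20y) = -740
Complete the square: 36(x + 1)² + 11(y + 10)² = -740 + 36 + 1100 = 396
Divide through by 396 to get (x + 1)²/11 + (y + 10)²/36 = 1.
Ellipse, center (-1, -10), major axis vertical; a² = 36, b² = 11.
a = 6. Vertices at (h, k ± a).

(-1, -16) and (-1, -4)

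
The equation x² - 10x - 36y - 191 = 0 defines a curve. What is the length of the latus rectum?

36

Only x is squared. Complete the square in x: (x - 5)² = 36(y + 6).
Vertex (5, -6); 4p = 36 so p = 9. Opens up.
Latus rectum length = |4p| = 36.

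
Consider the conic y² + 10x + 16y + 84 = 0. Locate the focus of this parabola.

Only y is squared. Complete the square in y: (y + 8)² = -10(x + 2).
Vertex (-2, -8); 4p = -10 so p = -5/2. Opens left.
Focus is p units from the vertex along the axis: (h + p, k).

(-9/2, -8)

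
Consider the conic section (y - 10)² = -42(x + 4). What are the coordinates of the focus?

Vertex (-4, 10); 4p = -42 so p = -21/2. Opens left.
Focus is p units from the vertex along the axis: (h + p, k).

(-29/2, 10)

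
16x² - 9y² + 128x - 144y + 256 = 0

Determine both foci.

16(x² + 8x) -9(y² + 16y) = -256
Complete the square in x and y: 16(x + 4)² -9(y + 8)² = -256 + 256 - 576 = -576
Divide through by -576 to get (y + 8)²/64 - (x + 4)²/36 = 1.
Hyperbola, center (-4, -8), transverse axis vertical; a² = 64, b² = 36.
c² = a² + b² = 64 + 36 = 100, so c = 10.
Foci lie on the vertical axis through the center: (h, k ± c).

(-4, -18) and (-4, 2)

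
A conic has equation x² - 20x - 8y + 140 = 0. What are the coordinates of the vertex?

(10, 5)

Only x is squared. Complete the square in x: (x - 10)² = 8(y - 5).
Vertex (10, 5); 4p = 8 so p = 2. Opens up.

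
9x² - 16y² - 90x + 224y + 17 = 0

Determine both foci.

Rearranging, 9(x² - 10x) -16(y² - 14y) = -17.
Complete the square in x and y: 9(x - 5)² -16(y - 7)² = -17 + 225 - 784 = -576
Divide through by -576 to get (y - 7)²/36 - (x - 5)²/64 = 1.
Hyperbola, center (5, 7), transverse axis vertical; a² = 36, b² = 64.
c² = a² + b² = 36 + 64 = 100, so c = 10.
Foci lie on the vertical axis through the center: (h, k ± c).

(5, -3) and (5, 17)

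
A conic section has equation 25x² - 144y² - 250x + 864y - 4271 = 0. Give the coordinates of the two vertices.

(-7, 3) and (17, 3)

Group: 25(x² - 10x) -144(y² - 6y) = 4271
25(x - 5)² -144(y - 3)² = 4271 + 625 - 1296 = 3600
Dividing both sides by 3600: (x - 5)²/144 - (y - 3)²/25 = 1
Hyperbola, center (5, 3), transverse axis horizontal; a² = 144, b² = 25.
a = 12. Vertices at (h ± a, k).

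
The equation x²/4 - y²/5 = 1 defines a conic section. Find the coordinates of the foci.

(-3, 0) and (3, 0)

Center (0, 0). The positive term is the x-term, so the transverse axis is horizontal; a² = 4, b² = 5.
c² = a² + b² = 4 + 5 = 9, so c = 3.
Foci lie on the horizontal axis through the center: (h ± c, k).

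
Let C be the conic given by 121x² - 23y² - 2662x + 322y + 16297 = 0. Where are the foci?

(11, -5) and (11, 19)

Group: 121(x² - 22x) -23(y² - 14y) = -16297
Complete the square in x and y: 121(x - 11)² -23(y - 7)² = -16297 + 14641 - 1127 = -2783
Dividing both sides by -2783: (y - 7)²/121 - (x - 11)²/23 = 1
Hyperbola, center (11, 7), transverse axis vertical; a² = 121, b² = 23.
c² = a² + b² = 121 + 23 = 144, so c = 12.
Foci lie on the vertical axis through the center: (h, k ± c).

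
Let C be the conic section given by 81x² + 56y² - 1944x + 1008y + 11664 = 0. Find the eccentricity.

81(x² - 24x) + 56(y² + 18y) = -11664
Complete the square in x and y: 81(x - 12)² + 56(y + 9)² = -11664 + 11664 + 4536 = 4536
Divide by 4536: (x - 12)²/56 + (y + 9)²/81 = 1
Ellipse, center (12, -9), major axis vertical; a² = 81, b² = 56.
c² = a² - b² = 25, so c = 5.
e = c/a = 5/9.

e = 5/9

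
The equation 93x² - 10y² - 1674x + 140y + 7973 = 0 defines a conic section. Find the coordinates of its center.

Group the x- and y-terms: 93(x² - 18x) -10(y² - 14y) = -7973
Complete the square in x and y: 93(x - 9)² -10(y - 7)² = -7973 + 7533 - 490 = -930
Divide by -930: (y - 7)²/93 - (x - 9)²/10 = 1
Hyperbola with center (9, 7).

(9, 7)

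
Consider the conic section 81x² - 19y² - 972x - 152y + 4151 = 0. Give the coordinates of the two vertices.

Group the x- and y-terms: 81(x² - 12x) -19(y² + 8y) = -4151
Completing the square gives 81(x - 6)² -19(y + 4)² = -4151 + 2916 - 304 = -1539.
Divide by -1539: (y + 4)²/81 - (x - 6)²/19 = 1
Hyperbola, center (6, -4), transverse axis vertical; a² = 81, b² = 19.
a = 9. Vertices at (h, k ± a).

(6, -13) and (6, 5)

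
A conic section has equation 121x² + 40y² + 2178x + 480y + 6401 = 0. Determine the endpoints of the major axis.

Rearranging, 121(x² + 18x) + 40(y² + 12y) = -6401.
Complete the square: 121(x + 9)² + 40(y + 6)² = -6401 + 9801 + 1440 = 4840
Divide by 4840: (x + 9)²/40 + (y + 6)²/121 = 1
Ellipse, center (-9, -6), major axis vertical; a² = 121, b² = 40.
a = 11. Vertices at (h, k ± a).

(-9, -17) and (-9, 5)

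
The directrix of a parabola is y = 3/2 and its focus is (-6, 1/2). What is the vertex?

The vertex is the midpoint between the focus and the directrix along the axis of symmetry.
Axis is vertical (directrix is horizontal). Vertex y-coordinate = (1/2 + 3/2)/2 = 1; x-coordinate = -6.

(-6, 1)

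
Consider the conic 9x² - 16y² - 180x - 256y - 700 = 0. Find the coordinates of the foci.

(0, -8) and (20, -8)

Group the x- and y-terms: 9(x² - 20x) -16(y² + 16y) = 700
9(x - 10)² -16(y + 8)² = 700 + 900 - 1024 = 576
Divide by 576: (x - 10)²/64 - (y + 8)²/36 = 1
Hyperbola, center (10, -8), transverse axis horizontal; a² = 64, b² = 36.
c² = a² + b² = 64 + 36 = 100, so c = 10.
Foci lie on the horizontal axis through the center: (h ± c, k).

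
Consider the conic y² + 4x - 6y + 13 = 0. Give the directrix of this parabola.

Only y is squared. Complete the square in y: (y - 3)² = -4(x + 1).
Vertex (-1, 3); 4p = -4 so p = -1. Opens left.
Directrix is the vertical line x = h − p = -1 − (-1) = 0.

x = 0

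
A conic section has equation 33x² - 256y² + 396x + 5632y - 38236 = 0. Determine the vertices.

Rearranging, 33(x² + 12x) -256(y² - 22y) = 38236.
Completing the square gives 33(x + 6)² -256(y - 11)² = 38236 + 1188 - 30976 = 8448.
Divide by 8448: (x + 6)²/256 - (y - 11)²/33 = 1
Hyperbola, center (-6, 11), transverse axis horizontal; a² = 256, b² = 33.
a = 16. Vertices at (h ± a, k).

(-22, 11) and (10, 11)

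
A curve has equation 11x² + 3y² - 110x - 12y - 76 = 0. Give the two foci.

(5, 2 - 2√22) and (5, 2 + 2√22)

11(x² - 10x) + 3(y² - 4y) = 76
Completing the square gives 11(x - 5)² + 3(y - 2)² = 76 + 275 + 12 = 363.
Dividing both sides by 363: (x - 5)²/33 + (y - 2)²/121 = 1
Ellipse, center (5, 2), major axis vertical; a² = 121, b² = 33.
c² = a² - b² = 121 - 33 = 88, so c = 2√22.
Foci lie on the vertical axis through the center: (h, k ± c).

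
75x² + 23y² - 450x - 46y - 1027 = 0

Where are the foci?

Collect terms: 75(x² - 6x) + 23(y² - 2y) = 1027
Complete the square in x and y: 75(x - 3)² + 23(y - 1)² = 1027 + 675 + 23 = 1725
Divide through by 1725 to get (x - 3)²/23 + (y - 1)²/75 = 1.
Ellipse, center (3, 1), major axis vertical; a² = 75, b² = 23.
c² = a² - b² = 75 - 23 = 52, so c = 2√13.
Foci lie on the vertical axis through the center: (h, k ± c).

(3, 1 - 2√13) and (3, 1 + 2√13)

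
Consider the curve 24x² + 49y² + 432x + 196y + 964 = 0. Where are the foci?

(-14, -2) and (-4, -2)

Group: 24(x² + 18x) + 49(y² + 4y) = -964
24(x + 9)² + 49(y + 2)² = -964 + 1944 + 196 = 1176
Divide through by 1176 to get (x + 9)²/49 + (y + 2)²/24 = 1.
Ellipse, center (-9, -2), major axis horizontal; a² = 49, b² = 24.
c² = a² - b² = 49 - 24 = 25, so c = 5.
Foci lie on the horizontal axis through the center: (h ± c, k).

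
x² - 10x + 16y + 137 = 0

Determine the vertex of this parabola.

Only x is squared. Complete the square in x: (x - 5)² = -16(y + 7).
Vertex (5, -7); 4p = -16 so p = -4. Opens down.

(5, -7)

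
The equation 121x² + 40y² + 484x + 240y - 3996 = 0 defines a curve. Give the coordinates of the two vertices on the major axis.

Group the x- and y-terms: 121(x² + 4x) + 40(y² + 6y) = 3996
121(x + 2)² + 40(y + 3)² = 3996 + 484 + 360 = 4840
Dividing both sides by 4840: (x + 2)²/40 + (y + 3)²/121 = 1
Ellipse, center (-2, -3), major axis vertical; a² = 121, b² = 40.
a = 11. Vertices at (h, k ± a).

(-2, -14) and (-2, 8)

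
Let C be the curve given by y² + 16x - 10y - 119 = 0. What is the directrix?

Only y is squared. Complete the square in y: (y - 5)² = -16(x - 9).
Vertex (9, 5); 4p = -16 so p = -4. Opens left.
Directrix is the vertical line x = h − p = 9 − (-4) = 13.

x = 13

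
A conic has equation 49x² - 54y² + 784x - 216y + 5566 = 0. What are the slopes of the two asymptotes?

Group: 49(x² + 16x) -54(y² + 4y) = -5566
Completing the square gives 49(x + 8)² -54(y + 2)² = -5566 + 3136 - 216 = -2646.
Divide through by -2646 to get (y + 2)²/49 - (x + 8)²/54 = 1.
Hyperbola, center (-8, -2), transverse axis vertical; a² = 49, b² = 54.
For a vertical hyperbola the asymptotes have slope ±a/b.
Here that is ±7/3√6 = ±7√6/18.

7√6/18 and -7√6/18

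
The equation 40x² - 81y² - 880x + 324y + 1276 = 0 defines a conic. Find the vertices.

(2, 2) and (20, 2)

Collect terms: 40(x² - 22x) -81(y² - 4y) = -1276
Completing the square gives 40(x - 11)² -81(y - 2)² = -1276 + 4840 - 324 = 3240.
Divide by 3240: (x - 11)²/81 - (y - 2)²/40 = 1
Hyperbola, center (11, 2), transverse axis horizontal; a² = 81, b² = 40.
a = 9. Vertices at (h ± a, k).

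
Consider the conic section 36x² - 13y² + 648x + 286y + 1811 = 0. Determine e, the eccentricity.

Collect terms: 36(x² + 18x) -13(y² - 22y) = -1811
Complete the square in x and y: 36(x + 9)² -13(y - 11)² = -1811 + 2916 - 1573 = -468
Divide through by -468 to get (y - 11)²/36 - (x + 9)²/13 = 1.
Hyperbola, center (-9, 11), transverse axis vertical; a² = 36, b² = 13.
c² = a² + b² = 49, so c = 7.
e = c/a = 7/6.

e = 7/6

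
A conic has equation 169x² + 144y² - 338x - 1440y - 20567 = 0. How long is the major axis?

26

Collect terms: 169(x² - 2x) + 144(y² - 10y) = 20567
Complete the square in x and y: 169(x - 1)² + 144(y - 5)² = 20567 + 169 + 3600 = 24336
Divide by 24336: (x - 1)²/144 + (y - 5)²/169 = 1
Ellipse, center (1, 5), major axis vertical; a² = 169, b² = 144.
a² = 169 so a = 13; the major axis has length 2a = 26.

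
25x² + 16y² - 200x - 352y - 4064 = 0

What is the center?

(4, 11)

Collect terms: 25(x² - 8x) + 16(y² - 22y) = 4064
Completing the square gives 25(x - 4)² + 16(y - 11)² = 4064 + 400 + 1936 = 6400.
Divide by 6400: (x - 4)²/256 + (y - 11)²/400 = 1
Ellipse with center (4, 11).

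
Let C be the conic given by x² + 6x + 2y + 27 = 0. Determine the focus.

(-3, -19/2)

Only x is squared. Complete the square in x: (x + 3)² = -2(y + 9).
Vertex (-3, -9); 4p = -2 so p = -1/2. Opens down.
Focus is p units from the vertex along the axis: (h, k + p).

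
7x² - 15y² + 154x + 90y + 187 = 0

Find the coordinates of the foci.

(-11 - √110, 3) and (-11 + √110, 3)

Rearranging, 7(x² + 22x) -15(y² - 6y) = -187.
7(x + 11)² -15(y - 3)² = -187 + 847 - 135 = 525
Divide through by 525 to get (x + 11)²/75 - (y - 3)²/35 = 1.
Hyperbola, center (-11, 3), transverse axis horizontal; a² = 75, b² = 35.
c² = a² + b² = 75 + 35 = 110, so c = √110.
Foci lie on the horizontal axis through the center: (h ± c, k).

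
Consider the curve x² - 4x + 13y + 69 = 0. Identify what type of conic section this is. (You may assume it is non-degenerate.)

parabola

No xy term. Coefficients of x² and y² are A = 1, C = 0.
Exactly one squared variable ⇒ parabola.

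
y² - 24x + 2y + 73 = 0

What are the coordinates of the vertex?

(3, -1)

Only y is squared. Complete the square in y: (y + 1)² = 24(x - 3).
Vertex (3, -1); 4p = 24 so p = 6. Opens right.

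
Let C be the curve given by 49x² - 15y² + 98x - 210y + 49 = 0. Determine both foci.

Collect terms: 49(x² + 2x) -15(y² + 14y) = -49
Completing the square gives 49(x + 1)² -15(y + 7)² = -49 + 49 - 735 = -735.
Dividing both sides by -735: (y + 7)²/49 - (x + 1)²/15 = 1
Hyperbola, center (-1, -7), transverse axis vertical; a² = 49, b² = 15.
c² = a² + b² = 49 + 15 = 64, so c = 8.
Foci lie on the vertical axis through the center: (h, k ± c).

(-1, -15) and (-1, 1)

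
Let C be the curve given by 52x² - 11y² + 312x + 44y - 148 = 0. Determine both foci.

(-3 - 3√7, 2) and (-3 + 3√7, 2)

Rearranging, 52(x² + 6x) -11(y² - 4y) = 148.
Complete the square: 52(x + 3)² -11(y - 2)² = 148 + 468 - 44 = 572
Dividing both sides by 572: (x + 3)²/11 - (y - 2)²/52 = 1
Hyperbola, center (-3, 2), transverse axis horizontal; a² = 11, b² = 52.
c² = a² + b² = 11 + 52 = 63, so c = 3√7.
Foci lie on the horizontal axis through the center: (h ± c, k).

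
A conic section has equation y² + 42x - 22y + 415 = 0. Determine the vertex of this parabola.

Only y is squared. Complete the square in y: (y - 11)² = -42(x + 7).
Vertex (-7, 11); 4p = -42 so p = -21/2. Opens left.

(-7, 11)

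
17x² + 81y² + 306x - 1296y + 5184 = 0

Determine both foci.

(-17, 8) and (-1, 8)

Group the x- and y-terms: 17(x² + 18x) + 81(y² - 16y) = -5184
Completing the square gives 17(x + 9)² + 81(y - 8)² = -5184 + 1377 + 5184 = 1377.
Divide by 1377: (x + 9)²/81 + (y - 8)²/17 = 1
Ellipse, center (-9, 8), major axis horizontal; a² = 81, b² = 17.
c² = a² - b² = 81 - 17 = 64, so c = 8.
Foci lie on the horizontal axis through the center: (h ± c, k).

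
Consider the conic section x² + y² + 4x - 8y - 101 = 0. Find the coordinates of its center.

Group the x- and y-terms: (x² + 4x) + (y² - 8y) = 101
Complete the square in x and y: (x + 2)² + (y - 4)² = 101 + 4 + 16 = 121
So (x + 2)² + (y - 4)² = 121.
Circle centered at (-2, 4) with r² = 121.

(-2, 4)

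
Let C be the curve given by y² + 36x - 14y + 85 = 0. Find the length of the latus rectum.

Only y is squared. Complete the square in y: (y - 7)² = -36(x + 1).
Vertex (-1, 7); 4p = -36 so p = -9. Opens left.
Latus rectum length = |4p| = 36.

36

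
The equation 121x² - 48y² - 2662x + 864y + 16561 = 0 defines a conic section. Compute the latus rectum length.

96/11

121(x² - 22x) -48(y² - 18y) = -16561
Complete the square in x and y: 121(x - 11)² -48(y - 9)² = -16561 + 14641 - 3888 = -5808
Dividing both sides by -5808: (y - 9)²/121 - (x - 11)²/48 = 1
Hyperbola, center (11, 9), transverse axis vertical; a² = 121, b² = 48.
Latus rectum length = 2b²/a = 2·48/11 = 96/11.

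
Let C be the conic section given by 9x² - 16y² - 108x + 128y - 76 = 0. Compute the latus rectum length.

Collect terms: 9(x² - 12x) -16(y² - 8y) = 76
Complete the square in x and y: 9(x - 6)² -16(y - 4)² = 76 + 324 - 256 = 144
Divide by 144: (x - 6)²/16 - (y - 4)²/9 = 1
Hyperbola, center (6, 4), transverse axis horizontal; a² = 16, b² = 9.
Latus rectum length = 2b²/a = 2·9/4 = 9/2.

9/2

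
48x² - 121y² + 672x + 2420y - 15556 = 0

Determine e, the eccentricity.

e = 13/11

48(x² + 14x) -121(y² - 20y) = 15556
48(x + 7)² -121(y - 10)² = 15556 + 2352 - 12100 = 5808
Divide through by 5808 to get (x + 7)²/121 - (y - 10)²/48 = 1.
Hyperbola, center (-7, 10), transverse axis horizontal; a² = 121, b² = 48.
c² = a² + b² = 169, so c = 13.
e = c/a = 13/11.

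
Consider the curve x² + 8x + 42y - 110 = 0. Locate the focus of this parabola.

(-4, -15/2)

Only x is squared. Complete the square in x: (x + 4)² = -42(y - 3).
Vertex (-4, 3); 4p = -42 so p = -21/2. Opens down.
Focus is p units from the vertex along the axis: (h, k + p).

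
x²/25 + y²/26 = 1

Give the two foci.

(0, -1) and (0, 1)

Center (0, 0). The larger denominator 26 sits under the y-term, so the major axis is vertical; a² = 26, b² = 25.
c² = a² - b² = 26 - 25 = 1, so c = 1.
Foci lie on the vertical axis through the center: (h, k ± c).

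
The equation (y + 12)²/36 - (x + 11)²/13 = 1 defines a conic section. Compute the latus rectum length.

Center (-11, -12). The positive term is the y-term, so the transverse axis is vertical; a² = 36, b² = 13.
Latus rectum length = 2b²/a = 2·13/6 = 13/3.

13/3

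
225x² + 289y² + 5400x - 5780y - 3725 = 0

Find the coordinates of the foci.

(-20, 10) and (-4, 10)

Rearranging, 225(x² + 24x) + 289(y² - 20y) = 3725.
Completing the square gives 225(x + 12)² + 289(y - 10)² = 3725 + 32400 + 28900 = 65025.
Divide by 65025: (x + 12)²/289 + (y - 10)²/225 = 1
Ellipse, center (-12, 10), major axis horizontal; a² = 289, b² = 225.
c² = a² - b² = 289 - 225 = 64, so c = 8.
Foci lie on the horizontal axis through the center: (h ± c, k).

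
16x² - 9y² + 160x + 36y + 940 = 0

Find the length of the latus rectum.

9

Group the x- and y-terms: 16(x² + 10x) -9(y² - 4y) = -940
Completing the square gives 16(x + 5)² -9(y - 2)² = -940 + 400 - 36 = -576.
Divide by -576: (y - 2)²/64 - (x + 5)²/36 = 1
Hyperbola, center (-5, 2), transverse axis vertical; a² = 64, b² = 36.
Latus rectum length = 2b²/a = 2·36/8 = 9.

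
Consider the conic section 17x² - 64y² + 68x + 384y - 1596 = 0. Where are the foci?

(-11, 3) and (7, 3)

17(x² + 4x) -64(y² - 6y) = 1596
Complete the square: 17(x + 2)² -64(y - 3)² = 1596 + 68 - 576 = 1088
Dividing both sides by 1088: (x + 2)²/64 - (y - 3)²/17 = 1
Hyperbola, center (-2, 3), transverse axis horizontal; a² = 64, b² = 17.
c² = a² + b² = 64 + 17 = 81, so c = 9.
Foci lie on the horizontal axis through the center: (h ± c, k).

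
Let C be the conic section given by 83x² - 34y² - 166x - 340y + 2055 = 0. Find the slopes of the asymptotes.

Rearranging, 83(x² - 2x) -34(y² + 10y) = -2055.
Complete the square in x and y: 83(x - 1)² -34(y + 5)² = -2055 + 83 - 850 = -2822
Dividing both sides by -2822: (y + 5)²/83 - (x - 1)²/34 = 1
Hyperbola, center (1, -5), transverse axis vertical; a² = 83, b² = 34.
For a vertical hyperbola the asymptotes have slope ±a/b.
Here that is ±√83/√34 = ±√2822/34.

√2822/34 and -√2822/34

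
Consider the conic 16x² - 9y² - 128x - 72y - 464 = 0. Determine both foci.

16(x² - 8x) -9(y² + 8y) = 464
Complete the square: 16(x - 4)² -9(y + 4)² = 464 + 256 - 144 = 576
Divide through by 576 to get (x - 4)²/36 - (y + 4)²/64 = 1.
Hyperbola, center (4, -4), transverse axis horizontal; a² = 36, b² = 64.
c² = a² + b² = 36 + 64 = 100, so c = 10.
Foci lie on the horizontal axis through the center: (h ± c, k).

(-6, -4) and (14, -4)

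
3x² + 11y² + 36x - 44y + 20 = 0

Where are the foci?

3(x² + 12x) + 11(y² - 4y) = -20
Complete the square: 3(x + 6)² + 11(y - 2)² = -20 + 108 + 44 = 132
Divide by 132: (x + 6)²/44 + (y - 2)²/12 = 1
Ellipse, center (-6, 2), major axis horizontal; a² = 44, b² = 12.
c² = a² - b² = 44 - 12 = 32, so c = 4√2.
Foci lie on the horizontal axis through the center: (h ± c, k).

(-6 - 4√2, 2) and (-6 + 4√2, 2)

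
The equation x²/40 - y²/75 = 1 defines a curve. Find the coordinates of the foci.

(0 - √115, 0) and (0 + √115, 0)

Center (0, 0). The positive term is the x-term, so the transverse axis is horizontal; a² = 40, b² = 75.
c² = a² + b² = 40 + 75 = 115, so c = √115.
Foci lie on the horizontal axis through the center: (h ± c, k).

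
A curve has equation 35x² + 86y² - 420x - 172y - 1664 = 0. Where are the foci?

(6 - √51, 1) and (6 + √51, 1)

Rearranging, 35(x² - 12x) + 86(y² - 2y) = 1664.
Complete the square in x and y: 35(x - 6)² + 86(y - 1)² = 1664 + 1260 + 86 = 3010
Divide through by 3010 to get (x - 6)²/86 + (y - 1)²/35 = 1.
Ellipse, center (6, 1), major axis horizontal; a² = 86, b² = 35.
c² = a² - b² = 86 - 35 = 51, so c = √51.
Foci lie on the horizontal axis through the center: (h ± c, k).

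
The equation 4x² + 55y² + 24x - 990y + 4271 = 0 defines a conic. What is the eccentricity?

e = √2805/55

4(x² + 6x) + 55(y² - 18y) = -4271
4(x + 3)² + 55(y - 9)² = -4271 + 36 + 4455 = 220
Divide through by 220 to get (x + 3)²/55 + (y - 9)²/4 = 1.
Ellipse, center (-3, 9), major axis horizontal; a² = 55, b² = 4.
c² = a² - b² = 51, so c = √51.
e = c/a = √51/√55 = √2805/55.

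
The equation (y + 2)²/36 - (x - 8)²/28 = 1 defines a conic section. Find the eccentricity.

Center (8, -2). The positive term is the y-term, so the transverse axis is vertical; a² = 36, b² = 28.
c² = a² + b² = 64, so c = 8.
e = c/a = 8/6 = 4/3.

e = 4/3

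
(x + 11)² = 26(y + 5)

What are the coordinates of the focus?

(-11, 3/2)

Vertex (-11, -5); 4p = 26 so p = 13/2. Opens up.
Focus is p units from the vertex along the axis: (h, k + p).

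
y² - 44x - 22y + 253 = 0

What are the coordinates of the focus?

Only y is squared. Complete the square in y: (y - 11)² = 44(x - 3).
Vertex (3, 11); 4p = 44 so p = 11. Opens right.
Focus is p units from the vertex along the axis: (h + p, k).

(14, 11)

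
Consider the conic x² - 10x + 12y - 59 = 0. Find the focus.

(5, 4)

Only x is squared. Complete the square in x: (x - 5)² = -12(y - 7).
Vertex (5, 7); 4p = -12 so p = -3. Opens down.
Focus is p units from the vertex along the axis: (h, k + p).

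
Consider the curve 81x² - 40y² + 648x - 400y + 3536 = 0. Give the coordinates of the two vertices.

Collect terms: 81(x² + 8x) -40(y² + 10y) = -3536
Complete the square in x and y: 81(x + 4)² -40(y + 5)² = -3536 + 1296 - 1000 = -3240
Divide through by -3240 to get (y + 5)²/81 - (x + 4)²/40 = 1.
Hyperbola, center (-4, -5), transverse axis vertical; a² = 81, b² = 40.
a = 9. Vertices at (h, k ± a).

(-4, -14) and (-4, 4)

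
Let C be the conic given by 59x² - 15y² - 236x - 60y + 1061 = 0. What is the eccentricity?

e = √4366/59

59(x² - 4x) -15(y² + 4y) = -1061
Completing the square gives 59(x - 2)² -15(y + 2)² = -1061 + 236 - 60 = -885.
Dividing both sides by -885: (y + 2)²/59 - (x - 2)²/15 = 1
Hyperbola, center (2, -2), transverse axis vertical; a² = 59, b² = 15.
c² = a² + b² = 74, so c = √74.
e = c/a = √74/√59 = √4366/59.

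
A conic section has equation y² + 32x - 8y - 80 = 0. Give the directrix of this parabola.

Only y is squared. Complete the square in y: (y - 4)² = -32(x - 3).
Vertex (3, 4); 4p = -32 so p = -8. Opens left.
Directrix is the vertical line x = h − p = 3 − (-8) = 11.

x = 11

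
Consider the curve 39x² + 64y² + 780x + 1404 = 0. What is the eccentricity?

Group: 39(x² + 20x) + 64y² = -1404
Complete the square: 39(x + 10)² + 64y² = -1404 + 3900 + 0 = 2496
Dividing both sides by 2496: (x + 10)²/64 + y²/39 = 1
Ellipse, center (-10, 0), major axis horizontal; a² = 64, b² = 39.
c² = a² - b² = 25, so c = 5.
e = c/a = 5/8.

e = 5/8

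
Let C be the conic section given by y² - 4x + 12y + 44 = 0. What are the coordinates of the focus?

Only y is squared. Complete the square in y: (y + 6)² = 4(x - 2).
Vertex (2, -6); 4p = 4 so p = 1. Opens right.
Focus is p units from the vertex along the axis: (h + p, k).

(3, -6)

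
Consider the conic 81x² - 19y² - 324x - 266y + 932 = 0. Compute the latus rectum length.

Collect terms: 81(x² - 4x) -19(y² + 14y) = -932
Completing the square gives 81(x - 2)² -19(y + 7)² = -932 + 324 - 931 = -1539.
Divide by -1539: (y + 7)²/81 - (x - 2)²/19 = 1
Hyperbola, center (2, -7), transverse axis vertical; a² = 81, b² = 19.
Latus rectum length = 2b²/a = 2·19/9 = 38/9.

38/9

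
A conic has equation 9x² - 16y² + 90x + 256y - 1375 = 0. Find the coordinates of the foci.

(-15, 8) and (5, 8)

Group the x- and y-terms: 9(x² + 10x) -16(y² - 16y) = 1375
Complete the square in x and y: 9(x + 5)² -16(y - 8)² = 1375 + 225 - 1024 = 576
Divide through by 576 to get (x + 5)²/64 - (y - 8)²/36 = 1.
Hyperbola, center (-5, 8), transverse axis horizontal; a² = 64, b² = 36.
c² = a² + b² = 64 + 36 = 100, so c = 10.
Foci lie on the horizontal axis through the center: (h ± c, k).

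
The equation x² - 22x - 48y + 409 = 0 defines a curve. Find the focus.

(11, 18)

Only x is squared. Complete the square in x: (x - 11)² = 48(y - 6).
Vertex (11, 6); 4p = 48 so p = 12. Opens up.
Focus is p units from the vertex along the axis: (h, k + p).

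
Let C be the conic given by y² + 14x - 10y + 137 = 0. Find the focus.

(-23/2, 5)

Only y is squared. Complete the square in y: (y - 5)² = -14(x + 8).
Vertex (-8, 5); 4p = -14 so p = -7/2. Opens left.
Focus is p units from the vertex along the axis: (h + p, k).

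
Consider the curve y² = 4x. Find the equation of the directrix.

x = -1

Vertex (0, 0); 4p = 4 so p = 1. Opens right.
Directrix is the vertical line x = h − p = 0 − (1) = -1.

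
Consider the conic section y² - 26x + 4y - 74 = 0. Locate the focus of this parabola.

Only y is squared. Complete the square in y: (y + 2)² = 26(x + 3).
Vertex (-3, -2); 4p = 26 so p = 13/2. Opens right.
Focus is p units from the vertex along the axis: (h + p, k).

(7/2, -2)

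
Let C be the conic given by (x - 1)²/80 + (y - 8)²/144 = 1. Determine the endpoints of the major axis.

Center (1, 8). The larger denominator 144 sits under the y-term, so the major axis is vertical; a² = 144, b² = 80.
a = 12. Vertices at (h, k ± a).

(1, -4) and (1, 20)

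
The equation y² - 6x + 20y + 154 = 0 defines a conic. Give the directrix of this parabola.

x = 15/2

Only y is squared. Complete the square in y: (y + 10)² = 6(x - 9).
Vertex (9, -10); 4p = 6 so p = 3/2. Opens right.
Directrix is the vertical line x = h − p = 9 − (3/2) = 15/2.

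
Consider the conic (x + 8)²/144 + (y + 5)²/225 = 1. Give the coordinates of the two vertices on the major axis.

Center (-8, -5). The larger denominator 225 sits under the y-term, so the major axis is vertical; a² = 225, b² = 144.
a = 15. Vertices at (h, k ± a).

(-8, -20) and (-8, 10)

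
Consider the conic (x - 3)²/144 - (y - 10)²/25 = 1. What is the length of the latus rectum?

Center (3, 10). The positive term is the x-term, so the transverse axis is horizontal; a² = 144, b² = 25.
Latus rectum length = 2b²/a = 2·25/12 = 25/6.

25/6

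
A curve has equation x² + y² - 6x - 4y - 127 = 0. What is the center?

(x² - 6x) + (y² - 4y) = 127
Complete the square: (x - 3)² + (y - 2)² = 127 + 9 + 4 = 140
So (x - 3)² + (y - 2)² = 140.
Circle centered at (3, 2) with r² = 140.

(3, 2)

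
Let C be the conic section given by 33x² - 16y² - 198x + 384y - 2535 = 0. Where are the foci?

33(x² - 6x) -16(y² - 24y) = 2535
33(x - 3)² -16(y - 12)² = 2535 + 297 - 2304 = 528
Dividing both sides by 528: (x - 3)²/16 - (y - 12)²/33 = 1
Hyperbola, center (3, 12), transverse axis horizontal; a² = 16, b² = 33.
c² = a² + b² = 16 + 33 = 49, so c = 7.
Foci lie on the horizontal axis through the center: (h ± c, k).

(-4, 12) and (10, 12)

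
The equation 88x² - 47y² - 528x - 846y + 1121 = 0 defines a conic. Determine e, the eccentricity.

Group: 88(x² - 6x) -47(y² + 18y) = -1121
88(x - 3)² -47(y + 9)² = -1121 + 792 - 3807 = -4136
Divide through by -4136 to get (y + 9)²/88 - (x - 3)²/47 = 1.
Hyperbola, center (3, -9), transverse axis vertical; a² = 88, b² = 47.
c² = a² + b² = 135, so c = 3√15.
e = c/a = 3√15/2√22 = 3√330/44.

e = 3√330/44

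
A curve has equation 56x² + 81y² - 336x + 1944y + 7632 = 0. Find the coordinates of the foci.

Rearranging, 56(x² - 6x) + 81(y² + 24y) = -7632.
Complete the square: 56(x - 3)² + 81(y + 12)² = -7632 + 504 + 11664 = 4536
Divide by 4536: (x - 3)²/81 + (y + 12)²/56 = 1
Ellipse, center (3, -12), major axis horizontal; a² = 81, b² = 56.
c² = a² - b² = 81 - 56 = 25, so c = 5.
Foci lie on the horizontal axis through the center: (h ± c, k).

(-2, -12) and (8, -12)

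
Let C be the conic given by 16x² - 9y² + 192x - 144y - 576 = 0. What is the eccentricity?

16(x² + 12x) -9(y² + 16y) = 576
16(x + 6)² -9(y + 8)² = 576 + 576 - 576 = 576
Dividing both sides by 576: (x + 6)²/36 - (y + 8)²/64 = 1
Hyperbola, center (-6, -8), transverse axis horizontal; a² = 36, b² = 64.
c² = a² + b² = 100, so c = 10.
e = c/a = 10/6 = 5/3.

e = 5/3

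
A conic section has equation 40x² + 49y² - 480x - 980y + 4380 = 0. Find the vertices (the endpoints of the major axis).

(-1, 10) and (13, 10)

Group: 40(x² - 12x) + 49(y² - 20y) = -4380
Complete the square: 40(x - 6)² + 49(y - 10)² = -4380 + 1440 + 4900 = 1960
Divide by 1960: (x - 6)²/49 + (y - 10)²/40 = 1
Ellipse, center (6, 10), major axis horizontal; a² = 49, b² = 40.
a = 7. Vertices at (h ± a, k).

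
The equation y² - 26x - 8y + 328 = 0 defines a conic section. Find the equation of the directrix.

x = 11/2

Only y is squared. Complete the square in y: (y - 4)² = 26(x - 12).
Vertex (12, 4); 4p = 26 so p = 13/2. Opens right.
Directrix is the vertical line x = h − p = 12 − (13/2) = 11/2.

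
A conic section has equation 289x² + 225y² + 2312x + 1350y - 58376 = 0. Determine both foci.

(-4, -11) and (-4, 5)

289(x² + 8x) + 225(y² + 6y) = 58376
Complete the square in x and y: 289(x + 4)² + 225(y + 3)² = 58376 + 4624 + 2025 = 65025
Dividing both sides by 65025: (x + 4)²/225 + (y + 3)²/289 = 1
Ellipse, center (-4, -3), major axis vertical; a² = 289, b² = 225.
c² = a² - b² = 289 - 225 = 64, so c = 8.
Foci lie on the vertical axis through the center: (h, k ± c).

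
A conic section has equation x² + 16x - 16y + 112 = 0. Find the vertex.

Only x is squared. Complete the square in x: (x + 8)² = 16(y - 3).
Vertex (-8, 3); 4p = 16 so p = 4. Opens up.

(-8, 3)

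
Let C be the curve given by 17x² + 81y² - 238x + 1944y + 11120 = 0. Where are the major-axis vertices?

(-2, -12) and (16, -12)

Group the x- and y-terms: 17(x² - 14x) + 81(y² + 24y) = -11120
Complete the square: 17(x - 7)² + 81(y + 12)² = -11120 + 833 + 11664 = 1377
Divide by 1377: (x - 7)²/81 + (y + 12)²/17 = 1
Ellipse, center (7, -12), major axis horizontal; a² = 81, b² = 17.
a = 9. Vertices at (h ± a, k).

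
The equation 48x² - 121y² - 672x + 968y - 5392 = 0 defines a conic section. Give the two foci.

(-6, 4) and (20, 4)

48(x² - 14x) -121(y² - 8y) = 5392
Complete the square: 48(x - 7)² -121(y - 4)² = 5392 + 2352 - 1936 = 5808
Dividing both sides by 5808: (x - 7)²/121 - (y - 4)²/48 = 1
Hyperbola, center (7, 4), transverse axis horizontal; a² = 121, b² = 48.
c² = a² + b² = 121 + 48 = 169, so c = 13.
Foci lie on the horizontal axis through the center: (h ± c, k).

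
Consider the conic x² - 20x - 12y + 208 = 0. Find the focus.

(10, 12)

Only x is squared. Complete the square in x: (x - 10)² = 12(y - 9).
Vertex (10, 9); 4p = 12 so p = 3. Opens up.
Focus is p units from the vertex along the axis: (h, k + p).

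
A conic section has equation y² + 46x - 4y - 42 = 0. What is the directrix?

x = 25/2

Only y is squared. Complete the square in y: (y - 2)² = -46(x - 1).
Vertex (1, 2); 4p = -46 so p = -23/2. Opens left.
Directrix is the vertical line x = h − p = 1 − (-23/2) = 25/2.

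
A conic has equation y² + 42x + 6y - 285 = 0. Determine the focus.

(-7/2, -3)

Only y is squared. Complete the square in y: (y + 3)² = -42(x - 7).
Vertex (7, -3); 4p = -42 so p = -21/2. Opens left.
Focus is p units from the vertex along the axis: (h + p, k).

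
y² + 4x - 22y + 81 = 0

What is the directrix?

x = 11

Only y is squared. Complete the square in y: (y - 11)² = -4(x - 10).
Vertex (10, 11); 4p = -4 so p = -1. Opens left.
Directrix is the vertical line x = h − p = 10 − (-1) = 11.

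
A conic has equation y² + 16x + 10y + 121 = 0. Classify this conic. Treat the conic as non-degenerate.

No xy term. Coefficients of x² and y² are A = 0, C = 1.
Exactly one squared variable ⇒ parabola.

parabola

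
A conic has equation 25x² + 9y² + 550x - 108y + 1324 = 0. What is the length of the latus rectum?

Rearranging, 25(x² + 22x) + 9(y² - 12y) = -1324.
Complete the square in x and y: 25(x + 11)² + 9(y - 6)² = -1324 + 3025 + 324 = 2025
Divide by 2025: (x + 11)²/81 + (y - 6)²/225 = 1
Ellipse, center (-11, 6), major axis vertical; a² = 225, b² = 81.
Latus rectum length = 2b²/a = 2·81/15 = 54/5.

54/5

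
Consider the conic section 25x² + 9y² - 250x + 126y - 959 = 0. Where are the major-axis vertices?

(5, -22) and (5, 8)

25(x² - 10x) + 9(y² + 14y) = 959
Complete the square: 25(x - 5)² + 9(y + 7)² = 959 + 625 + 441 = 2025
Divide by 2025: (x - 5)²/81 + (y + 7)²/225 = 1
Ellipse, center (5, -7), major axis vertical; a² = 225, b² = 81.
a = 15. Vertices at (h, k ± a).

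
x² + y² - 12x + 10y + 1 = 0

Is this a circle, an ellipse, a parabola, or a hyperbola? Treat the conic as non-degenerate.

circle

No xy term. Coefficients of x² and y² are A = 1, C = 1.
A = C (same sign) ⇒ circle.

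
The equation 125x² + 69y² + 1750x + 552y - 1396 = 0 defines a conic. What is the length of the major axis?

10√5

Group the x- and y-terms: 125(x² + 14x) + 69(y² + 8y) = 1396
Complete the square in x and y: 125(x + 7)² + 69(y + 4)² = 1396 + 6125 + 1104 = 8625
Divide by 8625: (x + 7)²/69 + (y + 4)²/125 = 1
Ellipse, center (-7, -4), major axis vertical; a² = 125, b² = 69.
a² = 125 so a = 5√5; the major axis has length 2a = 10√5.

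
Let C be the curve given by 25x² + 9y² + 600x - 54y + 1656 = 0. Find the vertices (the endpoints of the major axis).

(-12, -12) and (-12, 18)

Rearranging, 25(x² + 24x) + 9(y² - 6y) = -1656.
Completing the square gives 25(x + 12)² + 9(y - 3)² = -1656 + 3600 + 81 = 2025.
Divide by 2025: (x + 12)²/81 + (y - 3)²/225 = 1
Ellipse, center (-12, 3), major axis vertical; a² = 225, b² = 81.
a = 15. Vertices at (h, k ± a).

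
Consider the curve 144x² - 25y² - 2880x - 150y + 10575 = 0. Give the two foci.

Group the x- and y-terms: 144(x² - 20x) -25(y² + 6y) = -10575
Complete the square in x and y: 144(x - 10)² -25(y + 3)² = -10575 + 14400 - 225 = 3600
Dividing both sides by 3600: (x - 10)²/25 - (y + 3)²/144 = 1
Hyperbola, center (10, -3), transverse axis horizontal; a² = 25, b² = 144.
c² = a² + b² = 25 + 144 = 169, so c = 13.
Foci lie on the horizontal axis through the center: (h ± c, k).

(-3, -3) and (23, -3)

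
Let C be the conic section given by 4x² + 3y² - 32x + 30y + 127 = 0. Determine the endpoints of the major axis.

(4, -7) and (4, -3)

Group: 4(x² - 8x) + 3(y² + 10y) = -127
Completing the square gives 4(x - 4)² + 3(y + 5)² = -127 + 64 + 75 = 12.
Divide through by 12 to get (x - 4)²/3 + (y + 5)²/4 = 1.
Ellipse, center (4, -5), major axis vertical; a² = 4, b² = 3.
a = 2. Vertices at (h, k ± a).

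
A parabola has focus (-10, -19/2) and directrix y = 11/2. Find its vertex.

The vertex is the midpoint between the focus and the directrix along the axis of symmetry.
Axis is vertical (directrix is horizontal). Vertex y-coordinate = (-19/2 + 11/2)/2 = -2; x-coordinate = -10.

(-10, -2)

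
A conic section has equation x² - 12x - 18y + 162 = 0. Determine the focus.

(6, 23/2)

Only x is squared. Complete the square in x: (x - 6)² = 18(y - 7).
Vertex (6, 7); 4p = 18 so p = 9/2. Opens up.
Focus is p units from the vertex along the axis: (h, k + p).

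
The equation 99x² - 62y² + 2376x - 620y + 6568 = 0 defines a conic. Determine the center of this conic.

(-12, -5)

Group: 99(x² + 24x) -62(y² + 10y) = -6568
Complete the square: 99(x + 12)² -62(y + 5)² = -6568 + 14256 - 1550 = 6138
Divide by 6138: (x + 12)²/62 - (y + 5)²/99 = 1
Hyperbola with center (-12, -5).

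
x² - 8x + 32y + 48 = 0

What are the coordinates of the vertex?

(4, -1)

Only x is squared. Complete the square in x: (x - 4)² = -32(y + 1).
Vertex (4, -1); 4p = -32 so p = -8. Opens down.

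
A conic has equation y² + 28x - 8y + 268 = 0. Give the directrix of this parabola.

x = -2

Only y is squared. Complete the square in y: (y - 4)² = -28(x + 9).
Vertex (-9, 4); 4p = -28 so p = -7. Opens left.
Directrix is the vertical line x = h − p = -9 − (-7) = -2.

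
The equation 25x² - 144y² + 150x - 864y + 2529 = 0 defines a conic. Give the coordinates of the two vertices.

Collect terms: 25(x² + 6x) -144(y² + 6y) = -2529
Complete the square: 25(x + 3)² -144(y + 3)² = -2529 + 225 - 1296 = -3600
Divide through by -3600 to get (y + 3)²/25 - (x + 3)²/144 = 1.
Hyperbola, center (-3, -3), transverse axis vertical; a² = 25, b² = 144.
a = 5. Vertices at (h, k ± a).

(-3, -8) and (-3, 2)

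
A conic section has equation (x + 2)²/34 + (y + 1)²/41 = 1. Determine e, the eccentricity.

Center (-2, -1). The larger denominator 41 sits under the y-term, so the major axis is vertical; a² = 41, b² = 34.
c² = a² - b² = 7, so c = √7.
e = c/a = √7/√41 = √287/41.

e = √287/41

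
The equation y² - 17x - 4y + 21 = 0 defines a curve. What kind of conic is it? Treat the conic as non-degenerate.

parabola

No xy term. Coefficients of x² and y² are A = 0, C = 1.
Exactly one squared variable ⇒ parabola.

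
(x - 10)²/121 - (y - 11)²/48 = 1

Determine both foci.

Center (10, 11). The positive term is the x-term, so the transverse axis is horizontal; a² = 121, b² = 48.
c² = a² + b² = 121 + 48 = 169, so c = 13.
Foci lie on the horizontal axis through the center: (h ± c, k).

(-3, 11) and (23, 11)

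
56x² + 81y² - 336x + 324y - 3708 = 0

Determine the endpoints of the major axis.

Group the x- and y-terms: 56(x² - 6x) + 81(y² + 4y) = 3708
Completing the square gives 56(x - 3)² + 81(y + 2)² = 3708 + 504 + 324 = 4536.
Divide through by 4536 to get (x - 3)²/81 + (y + 2)²/56 = 1.
Ellipse, center (3, -2), major axis horizontal; a² = 81, b² = 56.
a = 9. Vertices at (h ± a, k).

(-6, -2) and (12, -2)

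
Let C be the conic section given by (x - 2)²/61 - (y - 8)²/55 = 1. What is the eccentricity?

Center (2, 8). The positive term is the x-term, so the transverse axis is horizontal; a² = 61, b² = 55.
c² = a² + b² = 116, so c = 2√29.
e = c/a = 2√29/√61 = 2√1769/61.

e = 2√1769/61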